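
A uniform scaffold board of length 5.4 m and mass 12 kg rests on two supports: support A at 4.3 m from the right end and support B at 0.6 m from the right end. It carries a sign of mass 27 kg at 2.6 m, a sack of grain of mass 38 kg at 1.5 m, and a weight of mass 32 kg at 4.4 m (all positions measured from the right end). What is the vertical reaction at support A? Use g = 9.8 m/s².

Choose support B as the axis so its reaction then has zero moment arm.
Beam weight: 12 × 9.8 = 117.6 N down at 2.7 m → arm 2.1 m, τ = 117.6 × 2.1 = 247 N·m counterclockwise.
Sign: 27 × 9.8 = 264.6 N down at 2.6 m → arm 2 m, τ = 264.6 × 2 = 529.2 N·m counterclockwise.
Sack of grain: 38 × 9.8 = 372.4 N down at 1.5 m → arm 0.9 m, τ = 372.4 × 0.9 = 335.2 N·m counterclockwise.
Weight: 32 × 9.8 = 313.6 N down at 4.4 m → arm 3.8 m, τ = 313.6 × 3.8 = 1192 N·m counterclockwise.
Net load moment about support B = 2303 N·m counterclockwise.
Reaction R at support A is upward at 4.3 m, arm 3.7 m → moment R × 3.7 clockwise.
Balancing moments: R × 3.7 = 2303, giving R = 622 N.

R_A ≈ 622 N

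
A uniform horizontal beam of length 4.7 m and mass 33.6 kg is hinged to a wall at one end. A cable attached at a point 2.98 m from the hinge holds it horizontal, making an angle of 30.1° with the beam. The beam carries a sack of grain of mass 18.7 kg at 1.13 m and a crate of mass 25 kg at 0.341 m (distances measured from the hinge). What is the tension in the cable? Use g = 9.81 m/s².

About the hinge:
Beam weight: 33.6 × 9.81 = 329.6 N down at 2.35 m → arm 2.35 m, τ = 329.6 × 2.35 = 774.6 N·m clockwise.
Sack of grain: 18.7 × 9.81 = 183.4 N down at 1.13 m → arm 1.13 m, τ = 183.4 × 1.13 = 207.2 N·m clockwise.
Crate: 25 × 9.81 = 245.2 N down at 0.341 m → arm 0.341 m, τ = 245.2 × 0.341 = 83.61 N·m clockwise.
Total clockwise load moment = 1065 N·m.
The cable tension T acts at 2.98 m; only its component perpendicular to the beam, T sinθ, produces torque. sin 30.1° = 0.5015.
Στ = 0 ⇒ T × 2.98 × 0.5015 = 1065 ⇒ T = 1065 / 1.494 = 713 N.

T ≈ 713 N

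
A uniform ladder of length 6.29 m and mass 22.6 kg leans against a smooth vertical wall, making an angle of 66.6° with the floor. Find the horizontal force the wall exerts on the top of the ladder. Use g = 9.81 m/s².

About the foot of the ladder:
Ladder weight 22.6×9.81 = 221.7 N acts at 3.145 m along the ladder; its horizontal arm is 3.145·cos66.6° = 1.249 m → τ = 276.9 N·m clockwise.
Wall normal N acts horizontally at the top; its moment arm is the height L sinθ = 6.29·sin66.6° = 5.773 m, counterclockwise.
Setting net torque to zero: N × 5.773 = 276.9 → N = 48 N.

N_wall ≈ 48 N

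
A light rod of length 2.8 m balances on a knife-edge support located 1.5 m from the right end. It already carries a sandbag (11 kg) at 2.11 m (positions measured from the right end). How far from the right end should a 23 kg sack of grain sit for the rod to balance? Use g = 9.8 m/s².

About the knife-edge support (at 1.5 m from the right end):
Sandbag: 11 × 9.8 = 107.8 N down at 2.11 m → arm 0.61 m, τ = 107.8 × 0.61 = 65.76 N·m counterclockwise.
Net moment of existing loads = 65.76 N·m counterclockwise.
The sack of grain weighs 23 × 9.8 = 225.4 N and must supply an equal clockwise moment, so its lever arm about the knife-edge support is 65.76 / 225.4 = 0.292 m.
That puts it at 1.5 − 0.292 = 1.21 m from the right end.

x ≈ 1.21 m from the right end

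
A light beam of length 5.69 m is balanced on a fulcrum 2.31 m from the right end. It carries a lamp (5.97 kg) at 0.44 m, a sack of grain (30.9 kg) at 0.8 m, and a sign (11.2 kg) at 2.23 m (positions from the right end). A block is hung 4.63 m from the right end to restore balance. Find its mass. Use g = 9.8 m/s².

m ≈ 25.3 kg

About the fulcrum (at 2.31 m from the right end):
Lamp: 5.97 × 9.8 = 58.51 N down at 0.44 m → arm 1.87 m, τ = 58.51 × 1.87 = 109.4 N·m clockwise.
Sack of grain: 30.9 × 9.8 = 302.8 N down at 0.8 m → arm 1.51 m, τ = 302.8 × 1.51 = 457.2 N·m clockwise.
Sign: 11.2 × 9.8 = 109.8 N down at 2.23 m → arm 0.08 m, τ = 109.8 × 0.08 = 8.784 N·m clockwise.
Net moment of known loads = 575.4 N·m clockwise.
An unknown mass m at 4.63 m has arm 2.32 m; its moment is m·g·2.32 counterclockwise.
Setting net torque to zero: m × 9.8 × 2.32 = 575.4 → m = 575.4 / (9.8 × 2.32) = 25.3 kg.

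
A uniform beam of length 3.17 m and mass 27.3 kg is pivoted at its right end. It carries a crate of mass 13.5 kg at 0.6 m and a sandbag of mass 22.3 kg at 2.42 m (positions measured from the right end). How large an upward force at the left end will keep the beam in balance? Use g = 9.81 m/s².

Taking torques about the right end:
Beam weight: 27.3 × 9.81 = 267.8 N down at 1.585 m → arm 1.585 m, τ = 267.8 × 1.585 = 424.5 N·m counterclockwise.
Crate: 13.5 × 9.81 = 132.4 N down at 0.6 m → arm 0.6 m, τ = 132.4 × 0.6 = 79.44 N·m counterclockwise.
Sandbag: 22.3 × 9.81 = 218.8 N down at 2.42 m → arm 2.42 m, τ = 218.8 × 2.42 = 529.5 N·m counterclockwise.
Net moment of the loads = 1033 N·m counterclockwise.
The upward force F acts at the left end, arm 3.17 m, giving F × 3.17 clockwise.
For rotational equilibrium, F × 3.17 = 1033, so F = 1033 / 3.17 = 326 N.

F ≈ 326 N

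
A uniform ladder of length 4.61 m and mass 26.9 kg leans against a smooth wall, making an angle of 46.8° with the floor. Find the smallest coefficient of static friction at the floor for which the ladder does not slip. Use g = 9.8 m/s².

Take moments about the foot of the ladder.
Ladder weight 26.9×9.8 = 263.6 N acts at 2.305 m along the ladder; its horizontal arm is 2.305·cos46.8° = 1.578 m → τ = 416 N·m clockwise.
Wall normal N acts horizontally at the top; its moment arm is the height L sinθ = 4.61·sin46.8° = 3.361 m, counterclockwise.
Balancing moments: N × 3.361 = 416, giving N = 123.8 N.
ΣFx = 0 ⇒ f = N_wall = 123.8 N. ΣFy = 0 ⇒ N_floor = 263.6 N.
μ_min = f / N_floor = 123.8 / 263.6 = 0.47.

μ_min ≈ 0.47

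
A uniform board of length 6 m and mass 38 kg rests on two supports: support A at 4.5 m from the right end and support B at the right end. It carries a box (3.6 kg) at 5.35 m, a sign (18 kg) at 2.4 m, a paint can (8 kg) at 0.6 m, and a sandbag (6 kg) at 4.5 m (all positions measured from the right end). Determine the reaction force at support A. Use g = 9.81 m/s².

Choose support B as the axis so its reaction then has zero moment arm.
Beam weight: 38 × 9.81 = 372.8 N down at 3 m → arm 3 m, τ = 372.8 × 3 = 1118 N·m counterclockwise.
Box: 3.6 × 9.81 = 35.32 N down at 5.35 m → arm 5.35 m, τ = 35.32 × 5.35 = 189 N·m counterclockwise.
Sign: 18 × 9.81 = 176.6 N down at 2.4 m → arm 2.4 m, τ = 176.6 × 2.4 = 423.8 N·m counterclockwise.
Paint can: 8 × 9.81 = 78.48 N down at 0.6 m → arm 0.6 m, τ = 78.48 × 0.6 = 47.09 N·m counterclockwise.
Sandbag: 6 × 9.81 = 58.86 N down at 4.5 m → arm 4.5 m, τ = 58.86 × 4.5 = 264.9 N·m counterclockwise.
Net load moment about support B = 2043 N·m counterclockwise.
Reaction R at support A is upward at 4.5 m, arm 4.5 m → moment R × 4.5 clockwise.
For rotational equilibrium, R × 4.5 = 2043, so R = 454 N.

R_A ≈ 454 N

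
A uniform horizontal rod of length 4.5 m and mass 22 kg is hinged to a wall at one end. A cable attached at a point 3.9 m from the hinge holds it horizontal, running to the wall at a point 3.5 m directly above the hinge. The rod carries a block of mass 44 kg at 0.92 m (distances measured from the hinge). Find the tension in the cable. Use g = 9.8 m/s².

T ≈ 339 N

About the hinge:
Beam weight: 22 × 9.8 = 215.6 N down at 2.25 m → arm 2.25 m, τ = 215.6 × 2.25 = 485.1 N·m clockwise.
Block: 44 × 9.8 = 431.2 N down at 0.92 m → arm 0.92 m, τ = 431.2 × 0.92 = 396.7 N·m clockwise.
Total clockwise load moment = 881.8 N·m.
The cable tension T acts at 3.9 m; only its component perpendicular to the rod, T sinθ, produces torque. sinθ = h/√(h²+d²) = 3.5/√(3.5²+3.9²) = 0.6679.
Balancing moments: T × 3.9 × 0.6679 = 881.8, giving T = 881.8 / 2.605 = 339 N.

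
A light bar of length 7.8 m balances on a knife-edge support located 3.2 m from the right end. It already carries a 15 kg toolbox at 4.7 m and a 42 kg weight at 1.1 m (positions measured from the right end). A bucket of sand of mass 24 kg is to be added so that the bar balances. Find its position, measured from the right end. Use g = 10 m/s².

Choose the knife-edge support (at 3.2 m from the right end) as the axis so the support reaction has zero arm there.
Toolbox: 15 × 10 = 150 N down at 4.7 m → arm 1.5 m, τ = 150 × 1.5 = 225 N·m counterclockwise.
Weight: 42 × 10 = 420 N down at 1.1 m → arm 2.1 m, τ = 420 × 2.1 = 882 N·m clockwise.
Net moment of existing loads = 657 N·m clockwise.
The bucket of sand weighs 24 × 10 = 240 N and must supply an equal counterclockwise moment, so its lever arm about the knife-edge support is 657 / 240 = 2.74 m.
That puts it at 3.2 + 2.74 = 5.94 m from the right end.

x ≈ 5.94 m from the right end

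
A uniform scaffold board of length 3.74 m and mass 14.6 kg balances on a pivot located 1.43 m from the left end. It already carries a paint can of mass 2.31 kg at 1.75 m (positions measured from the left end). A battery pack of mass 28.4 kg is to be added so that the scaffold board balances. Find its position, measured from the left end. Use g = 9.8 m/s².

Take moments about the pivot (at 1.43 m from the left end).
Beam weight: 14.6 × 9.8 = 143.1 N down at 1.87 m → arm 0.44 m, τ = 143.1 × 0.44 = 62.96 N·m clockwise.
Paint can: 2.31 × 9.8 = 22.64 N down at 1.75 m → arm 0.32 m, τ = 22.64 × 0.32 = 7.245 N·m clockwise.
Net moment of existing loads = 70.2 N·m clockwise.
The battery pack weighs 28.4 × 9.8 = 278.3 N and must supply an equal counterclockwise moment, so its lever arm about the pivot is 70.2 / 278.3 = 0.252 m.
That puts it at 1.43 − 0.252 = 1.18 m from the left end.

x ≈ 1.18 m from the left end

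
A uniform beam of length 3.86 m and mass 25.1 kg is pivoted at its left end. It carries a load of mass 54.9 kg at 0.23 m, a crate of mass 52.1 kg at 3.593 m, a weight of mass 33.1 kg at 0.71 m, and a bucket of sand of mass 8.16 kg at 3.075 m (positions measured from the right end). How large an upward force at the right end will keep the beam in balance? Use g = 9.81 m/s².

F ≈ 946 N

Taking torques about the left end:
Beam weight: 25.1 × 9.81 = 246.2 N down at 1.93 m → arm 1.93 m, τ = 246.2 × 1.93 = 475.2 N·m clockwise.
Load: 54.9 × 9.81 = 538.6 N down at 0.23 m → arm 3.63 m, τ = 538.6 × 3.63 = 1955 N·m clockwise.
Crate: 52.1 × 9.81 = 511.1 N down at 3.593 m → arm 0.267 m, τ = 511.1 × 0.267 = 136.5 N·m clockwise.
Weight: 33.1 × 9.81 = 324.7 N down at 0.71 m → arm 3.15 m, τ = 324.7 × 3.15 = 1023 N·m clockwise.
Bucket of sand: 8.16 × 9.81 = 80.05 N down at 3.075 m → arm 0.785 m, τ = 80.05 × 0.785 = 62.84 N·m clockwise.
Net moment of the loads = 3653 N·m clockwise.
The upward force F acts at the right end, arm 3.86 m, giving F × 3.86 counterclockwise.
For rotational equilibrium, F × 3.86 = 3653, so F = 3653 / 3.86 = 946 N.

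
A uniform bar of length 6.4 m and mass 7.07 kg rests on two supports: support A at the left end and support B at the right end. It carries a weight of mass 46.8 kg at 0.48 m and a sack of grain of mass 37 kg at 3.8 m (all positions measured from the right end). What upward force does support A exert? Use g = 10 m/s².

About support B:
Beam weight: 7.07 × 10 = 70.7 N down at 3.2 m → arm 3.2 m, τ = 70.7 × 3.2 = 226.2 N·m counterclockwise.
Weight: 46.8 × 10 = 468 N down at 0.48 m → arm 0.48 m, τ = 468 × 0.48 = 224.6 N·m counterclockwise.
Sack of grain: 37 × 10 = 370 N down at 3.8 m → arm 3.8 m, τ = 370 × 3.8 = 1406 N·m counterclockwise.
Net load moment about support B = 1857 N·m counterclockwise.
Reaction R at support A is upward at 6.4 m, arm 6.4 m → moment R × 6.4 clockwise.
Balancing moments: R × 6.4 = 1857, giving R = 290 N.

R_A ≈ 290 N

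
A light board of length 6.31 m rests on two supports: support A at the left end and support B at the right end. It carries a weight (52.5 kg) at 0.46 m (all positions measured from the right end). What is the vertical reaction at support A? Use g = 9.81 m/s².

Choose support B as the axis so its reaction then has zero moment arm.
Weight: 52.5 × 9.81 = 515 N down at 0.46 m → arm 0.46 m, τ = 515 × 0.46 = 236.9 N·m counterclockwise.
Net load moment about support B = 236.9 N·m counterclockwise.
Reaction R at support A is upward at 6.31 m, arm 6.31 m → moment R × 6.31 clockwise.
Στ = 0 ⇒ R × 6.31 = 236.9 ⇒ R = 37.5 N.

R_A ≈ 37.5 N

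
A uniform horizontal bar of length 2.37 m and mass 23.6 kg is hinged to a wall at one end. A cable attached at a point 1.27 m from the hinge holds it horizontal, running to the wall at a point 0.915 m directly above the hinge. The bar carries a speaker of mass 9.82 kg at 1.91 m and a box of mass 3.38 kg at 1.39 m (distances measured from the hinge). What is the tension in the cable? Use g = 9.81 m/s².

T ≈ 679 N

About the hinge:
Beam weight: 23.6 × 9.81 = 231.5 N down at 1.185 m → arm 1.185 m, τ = 231.5 × 1.185 = 274.3 N·m clockwise.
Speaker: 9.82 × 9.81 = 96.33 N down at 1.91 m → arm 1.91 m, τ = 96.33 × 1.91 = 184 N·m clockwise.
Box: 3.38 × 9.81 = 33.16 N down at 1.39 m → arm 1.39 m, τ = 33.16 × 1.39 = 46.09 N·m clockwise.
Total clockwise load moment = 504.4 N·m.
The cable tension T acts at 1.27 m; only its component perpendicular to the bar, T sinθ, produces torque. sinθ = h/√(h²+d²) = 0.915/√(0.915²+1.27²) = 0.5846.
Setting net torque to zero: T × 1.27 × 0.5846 = 504.4 → T = 504.4 / 0.7424 = 679 N.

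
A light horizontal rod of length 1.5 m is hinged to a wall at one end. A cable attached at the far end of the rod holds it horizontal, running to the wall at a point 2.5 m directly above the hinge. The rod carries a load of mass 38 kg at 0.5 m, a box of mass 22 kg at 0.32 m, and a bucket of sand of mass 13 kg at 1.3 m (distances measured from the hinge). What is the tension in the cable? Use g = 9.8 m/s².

T ≈ 327 N

Sum moments about the hinge (the unknown hinge reaction has zero arm there).
Load: 38 × 9.8 = 372.4 N down at 0.5 m → arm 0.5 m, τ = 372.4 × 0.5 = 186.2 N·m clockwise.
Box: 22 × 9.8 = 215.6 N down at 0.32 m → arm 0.32 m, τ = 215.6 × 0.32 = 68.99 N·m clockwise.
Bucket of sand: 13 × 9.8 = 127.4 N down at 1.3 m → arm 1.3 m, τ = 127.4 × 1.3 = 165.6 N·m clockwise.
Total clockwise load moment = 420.8 N·m.
The cable tension T acts at 1.5 m; only its component perpendicular to the rod, T sinθ, produces torque. sinθ = h/√(h²+d²) = 2.5/√(2.5²+1.5²) = 0.8575.
For rotational equilibrium, T × 1.5 × 0.8575 = 420.8, so T = 420.8 / 1.286 = 327 N.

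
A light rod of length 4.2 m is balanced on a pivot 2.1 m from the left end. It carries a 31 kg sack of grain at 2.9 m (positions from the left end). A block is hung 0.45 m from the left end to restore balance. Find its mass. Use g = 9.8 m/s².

m ≈ 15 kg

About the pivot (at 2.1 m from the left end):
Sack of grain: 31 × 9.8 = 303.8 N down at 2.9 m → arm 0.8 m, τ = 303.8 × 0.8 = 243 N·m clockwise.
Net moment of known loads = 243 N·m clockwise.
An unknown mass m at 0.45 m has arm 1.65 m; its moment is m·g·1.65 counterclockwise.
Setting net torque to zero: m × 9.8 × 1.65 = 243 → m = 243 / (9.8 × 1.65) = 15 kg.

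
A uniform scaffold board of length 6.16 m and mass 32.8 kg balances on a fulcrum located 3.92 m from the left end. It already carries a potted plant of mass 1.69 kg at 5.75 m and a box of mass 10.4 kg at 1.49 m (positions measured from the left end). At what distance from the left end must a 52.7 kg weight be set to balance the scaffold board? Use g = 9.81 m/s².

x ≈ 4.86 m from the left end

Sum moments about the fulcrum (at 3.92 m from the left end) (the support reaction has zero arm there).
Beam weight: 32.8 × 9.81 = 321.8 N down at 3.08 m → arm 0.84 m, τ = 321.8 × 0.84 = 270.3 N·m counterclockwise.
Potted plant: 1.69 × 9.81 = 16.58 N down at 5.75 m → arm 1.83 m, τ = 16.58 × 1.83 = 30.34 N·m clockwise.
Box: 10.4 × 9.81 = 102 N down at 1.49 m → arm 2.43 m, τ = 102 × 2.43 = 247.9 N·m counterclockwise.
Net moment of existing loads = 487.9 N·m counterclockwise.
The weight weighs 52.7 × 9.81 = 517 N and must supply an equal clockwise moment, so its lever arm about the fulcrum is 487.9 / 517 = 0.944 m.
That puts it at 3.92 + 0.944 = 4.86 m from the left end.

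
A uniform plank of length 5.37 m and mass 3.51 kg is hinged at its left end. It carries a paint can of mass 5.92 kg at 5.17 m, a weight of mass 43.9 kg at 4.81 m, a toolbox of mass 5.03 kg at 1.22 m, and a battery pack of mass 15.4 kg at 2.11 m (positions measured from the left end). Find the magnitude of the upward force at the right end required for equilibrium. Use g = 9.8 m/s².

F ≈ 529 N

Taking torques about the left end:
Beam weight: 3.51 × 9.8 = 34.4 N down at 2.685 m → arm 2.685 m, τ = 34.4 × 2.685 = 92.36 N·m clockwise.
Paint can: 5.92 × 9.8 = 58.02 N down at 5.17 m → arm 5.17 m, τ = 58.02 × 5.17 = 300 N·m clockwise.
Weight: 43.9 × 9.8 = 430.2 N down at 4.81 m → arm 4.81 m, τ = 430.2 × 4.81 = 2069 N·m clockwise.
Toolbox: 5.03 × 9.8 = 49.29 N down at 1.22 m → arm 1.22 m, τ = 49.29 × 1.22 = 60.13 N·m clockwise.
Battery pack: 15.4 × 9.8 = 150.9 N down at 2.11 m → arm 2.11 m, τ = 150.9 × 2.11 = 318.4 N·m clockwise.
Net moment of the loads = 2840 N·m clockwise.
The upward force F acts at the right end, arm 5.37 m, giving F × 5.37 counterclockwise.
Στ = 0 ⇒ F × 5.37 = 2840 ⇒ F = 2840 / 5.37 = 529 N.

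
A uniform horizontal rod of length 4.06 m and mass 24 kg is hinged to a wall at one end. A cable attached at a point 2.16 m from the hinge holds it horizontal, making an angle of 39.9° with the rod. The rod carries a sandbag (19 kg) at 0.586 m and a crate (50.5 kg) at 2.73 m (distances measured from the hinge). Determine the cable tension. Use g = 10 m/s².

Taking torques about the hinge:
Beam weight: 24 × 10 = 240 N down at 2.03 m → arm 2.03 m, τ = 240 × 2.03 = 487.2 N·m clockwise.
Sandbag: 19 × 10 = 190 N down at 0.586 m → arm 0.586 m, τ = 190 × 0.586 = 111.3 N·m clockwise.
Crate: 50.5 × 10 = 505 N down at 2.73 m → arm 2.73 m, τ = 505 × 2.73 = 1379 N·m clockwise.
Total clockwise load moment = 1978 N·m.
The cable tension T acts at 2.16 m; only its component perpendicular to the rod, T sinθ, produces torque. sin 39.9° = 0.6414.
Στ = 0 ⇒ T × 2.16 × 0.6414 = 1978 ⇒ T = 1978 / 1.385 = 1430 N.

T ≈ 1430 N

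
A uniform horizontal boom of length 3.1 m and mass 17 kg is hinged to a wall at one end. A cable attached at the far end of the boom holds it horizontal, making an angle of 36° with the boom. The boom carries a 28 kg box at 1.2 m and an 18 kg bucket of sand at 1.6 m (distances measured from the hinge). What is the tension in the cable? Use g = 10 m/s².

Taking torques about the hinge:
Beam weight: 17 × 10 = 170 N down at 1.55 m → arm 1.55 m, τ = 170 × 1.55 = 263.5 N·m clockwise.
Box: 28 × 10 = 280 N down at 1.2 m → arm 1.2 m, τ = 280 × 1.2 = 336 N·m clockwise.
Bucket of sand: 18 × 10 = 180 N down at 1.6 m → arm 1.6 m, τ = 180 × 1.6 = 288 N·m clockwise.
Total clockwise load moment = 887.5 N·m.
The cable tension T acts at 3.1 m; only its component perpendicular to the boom, T sinθ, produces torque. sin 36° = 0.5878.
Balancing moments: T × 3.1 × 0.5878 = 887.5, giving T = 887.5 / 1.822 = 487 N.

T ≈ 487 N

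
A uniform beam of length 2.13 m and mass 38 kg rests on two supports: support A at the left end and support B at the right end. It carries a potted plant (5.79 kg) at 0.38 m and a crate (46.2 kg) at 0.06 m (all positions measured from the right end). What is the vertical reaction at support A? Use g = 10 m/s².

R_A ≈ 213 N

Sum moments about support B (its reaction then has zero moment arm).
Beam weight: 38 × 10 = 380 N down at 1.065 m → arm 1.065 m, τ = 380 × 1.065 = 404.7 N·m counterclockwise.
Potted plant: 5.79 × 10 = 57.9 N down at 0.38 m → arm 0.38 m, τ = 57.9 × 0.38 = 22 N·m counterclockwise.
Crate: 46.2 × 10 = 462 N down at 0.06 m → arm 0.06 m, τ = 462 × 0.06 = 27.72 N·m counterclockwise.
Net load moment about support B = 454.4 N·m counterclockwise.
Reaction R at support A is upward at 2.13 m, arm 2.13 m → moment R × 2.13 clockwise.
Balancing moments: R × 2.13 = 454.4, giving R = 213 N.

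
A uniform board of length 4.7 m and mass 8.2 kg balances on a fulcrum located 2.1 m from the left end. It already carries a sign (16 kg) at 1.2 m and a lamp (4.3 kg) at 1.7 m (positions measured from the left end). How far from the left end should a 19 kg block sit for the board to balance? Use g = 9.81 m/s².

Choose the fulcrum (at 2.1 m from the left end) as the axis so the support reaction has zero arm there.
Beam weight: 8.2 × 9.81 = 80.44 N down at 2.35 m → arm 0.25 m, τ = 80.44 × 0.25 = 20.11 N·m clockwise.
Sign: 16 × 9.81 = 157 N down at 1.2 m → arm 0.9 m, τ = 157 × 0.9 = 141.3 N·m counterclockwise.
Lamp: 4.3 × 9.81 = 42.18 N down at 1.7 m → arm 0.4 m, τ = 42.18 × 0.4 = 16.87 N·m counterclockwise.
Net moment of existing loads = 138.1 N·m counterclockwise.
The block weighs 19 × 9.81 = 186.4 N and must supply an equal clockwise moment, so its lever arm about the fulcrum is 138.1 / 186.4 = 0.741 m.
That puts it at 2.1 + 0.741 = 2.84 m from the left end.

x ≈ 2.84 m from the left end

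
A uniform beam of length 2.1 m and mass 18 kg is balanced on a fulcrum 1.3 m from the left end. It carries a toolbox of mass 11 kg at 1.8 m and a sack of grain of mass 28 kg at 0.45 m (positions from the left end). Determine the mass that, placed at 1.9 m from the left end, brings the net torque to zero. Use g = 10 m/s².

Take moments about the fulcrum (at 1.3 m from the left end).
Beam weight: 18 × 10 = 180 N down at 1.05 m → arm 0.25 m, τ = 180 × 0.25 = 45 N·m counterclockwise.
Toolbox: 11 × 10 = 110 N down at 1.8 m → arm 0.5 m, τ = 110 × 0.5 = 55 N·m clockwise.
Sack of grain: 28 × 10 = 280 N down at 0.45 m → arm 0.85 m, τ = 280 × 0.85 = 238 N·m counterclockwise.
Net moment of known loads = 228 N·m counterclockwise.
An unknown mass m at 1.9 m has arm 0.6 m; its moment is m·g·0.6 clockwise.
Balancing moments: m × 10 × 0.6 = 228, giving m = 228 / (10 × 0.6) = 38 kg.

m ≈ 38 kg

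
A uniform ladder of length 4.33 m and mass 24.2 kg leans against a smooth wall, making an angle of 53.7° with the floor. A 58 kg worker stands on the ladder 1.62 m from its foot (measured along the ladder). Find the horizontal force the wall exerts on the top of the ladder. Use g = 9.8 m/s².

N_wall ≈ 243 N

Choose the foot of the ladder as the axis so the floor normal and friction both act there and drop out.
Ladder weight 24.2×9.8 = 237.2 N acts at 2.165 m along the ladder; its horizontal arm is 2.165·cos53.7° = 1.282 m → τ = 304.1 N·m clockwise.
Worker: 58×9.8 = 568.4 N at 1.62 m → arm 0.9591 m → τ = 545.2 N·m clockwise.
Wall normal N acts horizontally at the top; its moment arm is the height L sinθ = 4.33·sin53.7° = 3.49 m, counterclockwise.
For rotational equilibrium, N × 3.49 = 849.3, so N = 243 N.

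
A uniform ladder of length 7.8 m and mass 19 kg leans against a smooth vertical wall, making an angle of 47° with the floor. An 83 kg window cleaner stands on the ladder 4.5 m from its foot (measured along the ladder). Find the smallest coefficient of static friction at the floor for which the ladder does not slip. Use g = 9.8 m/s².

Sum moments about the foot of the ladder (the floor normal and friction both act there and drop out).
Ladder weight 19×9.8 = 186.2 N acts at 3.9 m along the ladder; its horizontal arm is 3.9·cos47° = 2.66 m → τ = 495.3 N·m clockwise.
Window cleaner: 83×9.8 = 813.4 N at 4.5 m → arm 3.069 m → τ = 2496 N·m clockwise.
Wall normal N acts horizontally at the top; its moment arm is the height L sinθ = 7.8·sin47° = 5.705 m, counterclockwise.
For rotational equilibrium, N × 5.705 = 2991, so N = 524.3 N.
ΣFx = 0 ⇒ f = N_wall = 524.3 N. ΣFy = 0 ⇒ N_floor = 999.6 N.
μ_min = f / N_floor = 524.3 / 999.6 = 0.525.

μ_min ≈ 0.525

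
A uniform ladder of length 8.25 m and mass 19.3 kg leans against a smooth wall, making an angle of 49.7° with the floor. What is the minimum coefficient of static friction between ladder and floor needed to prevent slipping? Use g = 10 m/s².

μ_min ≈ 0.424

About the foot of the ladder:
Ladder weight 19.3×10 = 193 N acts at 4.125 m along the ladder; its horizontal arm is 4.125·cos49.7° = 2.668 m → τ = 514.9 N·m clockwise.
Wall normal N acts horizontally at the top; its moment arm is the height L sinθ = 8.25·sin49.7° = 6.292 m, counterclockwise.
Setting net torque to zero: N × 6.292 = 514.9 → N = 81.83 N.
ΣFx = 0 ⇒ f = N_wall = 81.83 N. ΣFy = 0 ⇒ N_floor = 193 N.
μ_min = f / N_floor = 81.83 / 193 = 0.424.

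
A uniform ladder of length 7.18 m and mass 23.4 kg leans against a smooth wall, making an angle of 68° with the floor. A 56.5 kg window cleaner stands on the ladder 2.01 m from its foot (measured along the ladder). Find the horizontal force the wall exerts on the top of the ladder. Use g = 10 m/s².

Choose the foot of the ladder as the axis so the floor normal and friction both act there and drop out.
Ladder weight 23.4×10 = 234 N acts at 3.59 m along the ladder; its horizontal arm is 3.59·cos68° = 1.345 m → τ = 314.7 N·m clockwise.
Window cleaner: 56.5×10 = 565 N at 2.01 m → arm 0.753 m → τ = 425.4 N·m clockwise.
Wall normal N acts horizontally at the top; its moment arm is the height L sinθ = 7.18·sin68° = 6.657 m, counterclockwise.
Balancing moments: N × 6.657 = 740.1, giving N = 111 N.

N_wall ≈ 111 N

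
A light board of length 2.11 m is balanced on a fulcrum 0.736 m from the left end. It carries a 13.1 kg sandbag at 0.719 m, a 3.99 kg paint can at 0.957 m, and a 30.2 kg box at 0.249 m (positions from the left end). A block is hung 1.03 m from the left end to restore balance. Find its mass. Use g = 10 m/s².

m ≈ 47.8 kg

Choose the fulcrum (at 0.736 m from the left end) as the axis so the support reaction has zero arm there.
Sandbag: 13.1 × 10 = 131 N down at 0.719 m → arm 0.017 m, τ = 131 × 0.017 = 2.227 N·m counterclockwise.
Paint can: 3.99 × 10 = 39.9 N down at 0.957 m → arm 0.221 m, τ = 39.9 × 0.221 = 8.818 N·m clockwise.
Box: 30.2 × 10 = 302 N down at 0.249 m → arm 0.487 m, τ = 302 × 0.487 = 147.1 N·m counterclockwise.
Net moment of known loads = 140.5 N·m counterclockwise.
An unknown mass m at 1.03 m has arm 0.294 m; its moment is m·g·0.294 clockwise.
Στ = 0 ⇒ m × 10 × 0.294 = 140.5 ⇒ m = 140.5 / (10 × 0.294) = 47.8 kg.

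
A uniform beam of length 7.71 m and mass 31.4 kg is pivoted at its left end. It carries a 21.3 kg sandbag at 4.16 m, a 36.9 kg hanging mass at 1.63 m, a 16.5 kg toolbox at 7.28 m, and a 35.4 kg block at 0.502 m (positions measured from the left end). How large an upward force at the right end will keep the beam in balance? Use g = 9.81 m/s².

F ≈ 519 N

Taking torques about the left end:
Beam weight: 31.4 × 9.81 = 308 N down at 3.855 m → arm 3.855 m, τ = 308 × 3.855 = 1187 N·m clockwise.
Sandbag: 21.3 × 9.81 = 209 N down at 4.16 m → arm 4.16 m, τ = 209 × 4.16 = 869.4 N·m clockwise.
Hanging mass: 36.9 × 9.81 = 362 N down at 1.63 m → arm 1.63 m, τ = 362 × 1.63 = 590.1 N·m clockwise.
Toolbox: 16.5 × 9.81 = 161.9 N down at 7.28 m → arm 7.28 m, τ = 161.9 × 7.28 = 1179 N·m clockwise.
Block: 35.4 × 9.81 = 347.3 N down at 0.502 m → arm 0.502 m, τ = 347.3 × 0.502 = 174.3 N·m clockwise.
Net moment of the loads = 4000 N·m clockwise.
The upward force F acts at the right end, arm 7.71 m, giving F × 7.71 counterclockwise.
Setting net torque to zero: F × 7.71 = 4000 → F = 4000 / 7.71 = 519 N.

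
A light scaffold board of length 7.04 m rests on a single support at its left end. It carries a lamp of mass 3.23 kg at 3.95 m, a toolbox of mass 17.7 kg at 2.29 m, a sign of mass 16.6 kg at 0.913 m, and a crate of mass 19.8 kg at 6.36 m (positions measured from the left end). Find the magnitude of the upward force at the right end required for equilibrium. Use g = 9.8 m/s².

About the left end:
Lamp: 3.23 × 9.8 = 31.65 N down at 3.95 m → arm 3.95 m, τ = 31.65 × 3.95 = 125 N·m clockwise.
Toolbox: 17.7 × 9.8 = 173.5 N down at 2.29 m → arm 2.29 m, τ = 173.5 × 2.29 = 397.3 N·m clockwise.
Sign: 16.6 × 9.8 = 162.7 N down at 0.913 m → arm 0.913 m, τ = 162.7 × 0.913 = 148.5 N·m clockwise.
Crate: 19.8 × 9.8 = 194 N down at 6.36 m → arm 6.36 m, τ = 194 × 6.36 = 1234 N·m clockwise.
Net moment of the loads = 1905 N·m clockwise.
The upward force F acts at the right end, arm 7.04 m, giving F × 7.04 counterclockwise.
Setting net torque to zero: F × 7.04 = 1905 → F = 1905 / 7.04 = 271 N.

F ≈ 271 N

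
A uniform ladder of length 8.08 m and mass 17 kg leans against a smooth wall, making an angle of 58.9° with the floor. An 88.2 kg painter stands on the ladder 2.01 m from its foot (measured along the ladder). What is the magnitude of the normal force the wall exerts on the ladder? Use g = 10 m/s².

N_wall ≈ 184 N

Sum moments about the foot of the ladder (the floor normal and friction both act there and drop out).
Ladder weight 17×10 = 170 N acts at 4.04 m along the ladder; its horizontal arm is 4.04·cos58.9° = 2.087 m → τ = 354.8 N·m clockwise.
Painter: 88.2×10 = 882 N at 2.01 m → arm 1.038 m → τ = 915.5 N·m clockwise.
Wall normal N acts horizontally at the top; its moment arm is the height L sinθ = 8.08·sin58.9° = 6.919 m, counterclockwise.
Balancing moments: N × 6.919 = 1270, giving N = 184 N.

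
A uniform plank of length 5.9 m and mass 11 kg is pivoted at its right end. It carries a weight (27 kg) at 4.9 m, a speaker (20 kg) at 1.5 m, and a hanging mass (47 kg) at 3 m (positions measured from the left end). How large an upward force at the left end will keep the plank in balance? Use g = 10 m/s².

F ≈ 481 N

Take moments about the right end.
Beam weight: 11 × 10 = 110 N down at 2.95 m → arm 2.95 m, τ = 110 × 2.95 = 324.5 N·m counterclockwise.
Weight: 27 × 10 = 270 N down at 4.9 m → arm 1 m, τ = 270 × 1 = 270 N·m counterclockwise.
Speaker: 20 × 10 = 200 N down at 1.5 m → arm 4.4 m, τ = 200 × 4.4 = 880 N·m counterclockwise.
Hanging mass: 47 × 10 = 470 N down at 3 m → arm 2.9 m, τ = 470 × 2.9 = 1363 N·m counterclockwise.
Net moment of the loads = 2838 N·m counterclockwise.
The upward force F acts at the left end, arm 5.9 m, giving F × 5.9 clockwise.
For rotational equilibrium, F × 5.9 = 2838, so F = 2838 / 5.9 = 481 N.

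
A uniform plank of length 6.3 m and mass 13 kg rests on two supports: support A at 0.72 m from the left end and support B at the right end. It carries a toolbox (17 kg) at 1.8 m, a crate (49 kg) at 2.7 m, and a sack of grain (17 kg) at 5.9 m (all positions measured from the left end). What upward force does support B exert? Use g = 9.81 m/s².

R_B ≈ 413 N

Taking torques about support A:
Beam weight: 13 × 9.81 = 127.5 N down at 3.15 m → arm 2.43 m, τ = 127.5 × 2.43 = 309.8 N·m clockwise.
Toolbox: 17 × 9.81 = 166.8 N down at 1.8 m → arm 1.08 m, τ = 166.8 × 1.08 = 180.1 N·m clockwise.
Crate: 49 × 9.81 = 480.7 N down at 2.7 m → arm 1.98 m, τ = 480.7 × 1.98 = 951.8 N·m clockwise.
Sack of grain: 17 × 9.81 = 166.8 N down at 5.9 m → arm 5.18 m, τ = 166.8 × 5.18 = 864 N·m clockwise.
Net load moment about support A = 2306 N·m clockwise.
Reaction R at support B is upward at 6.3 m, arm 5.58 m → moment R × 5.58 counterclockwise.
Setting net torque to zero: R × 5.58 = 2306 → R = 413 N.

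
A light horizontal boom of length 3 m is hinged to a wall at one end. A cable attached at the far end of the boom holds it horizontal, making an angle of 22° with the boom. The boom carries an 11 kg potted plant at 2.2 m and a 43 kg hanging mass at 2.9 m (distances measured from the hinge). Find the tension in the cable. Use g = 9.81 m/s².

T ≈ 1300 N

Take moments about the hinge.
Potted plant: 11 × 9.81 = 107.9 N down at 2.2 m → arm 2.2 m, τ = 107.9 × 2.2 = 237.4 N·m clockwise.
Hanging mass: 43 × 9.81 = 421.8 N down at 2.9 m → arm 2.9 m, τ = 421.8 × 2.9 = 1223 N·m clockwise.
Total clockwise load moment = 1460 N·m.
The cable tension T acts at 3 m; only its component perpendicular to the boom, T sinθ, produces torque. sin 22° = 0.3746.
Balancing moments: T × 3 × 0.3746 = 1460, giving T = 1460 / 1.124 = 1300 N.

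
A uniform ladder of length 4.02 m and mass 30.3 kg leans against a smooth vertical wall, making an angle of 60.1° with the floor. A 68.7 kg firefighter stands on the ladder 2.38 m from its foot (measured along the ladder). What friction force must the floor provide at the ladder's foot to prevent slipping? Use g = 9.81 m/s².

Taking torques about the foot of the ladder:
Ladder weight 30.3×9.81 = 297.2 N acts at 2.01 m along the ladder; its horizontal arm is 2.01·cos60.1° = 1.002 m → τ = 297.8 N·m clockwise.
Firefighter: 68.7×9.81 = 673.9 N at 2.38 m → arm 1.186 m → τ = 799.2 N·m clockwise.
Wall normal N acts horizontally at the top; its moment arm is the height L sinθ = 4.02·sin60.1° = 3.485 m, counterclockwise.
Στ = 0 ⇒ N × 3.485 = 1097 ⇒ N = 315 N.
ΣFx = 0: friction at the foot balances the wall's push, so f = N_wall = 315 N.

f ≈ 315 N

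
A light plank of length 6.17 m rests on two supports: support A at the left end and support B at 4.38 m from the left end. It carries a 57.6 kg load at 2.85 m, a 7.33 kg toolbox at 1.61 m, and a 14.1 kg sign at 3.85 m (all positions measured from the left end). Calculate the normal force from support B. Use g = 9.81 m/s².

R_B ≈ 516 N

Take moments about support A.
Load: 57.6 × 9.81 = 565.1 N down at 2.85 m → arm 2.85 m, τ = 565.1 × 2.85 = 1611 N·m clockwise.
Toolbox: 7.33 × 9.81 = 71.91 N down at 1.61 m → arm 1.61 m, τ = 71.91 × 1.61 = 115.8 N·m clockwise.
Sign: 14.1 × 9.81 = 138.3 N down at 3.85 m → arm 3.85 m, τ = 138.3 × 3.85 = 532.5 N·m clockwise.
Net load moment about support A = 2259 N·m clockwise.
Reaction R at support B is upward at 4.38 m, arm 4.38 m → moment R × 4.38 counterclockwise.
Στ = 0 ⇒ R × 4.38 = 2259 ⇒ R = 516 N.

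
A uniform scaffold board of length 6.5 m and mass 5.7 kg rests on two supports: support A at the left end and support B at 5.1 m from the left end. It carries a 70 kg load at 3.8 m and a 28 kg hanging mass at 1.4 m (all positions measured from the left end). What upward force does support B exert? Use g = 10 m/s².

Taking torques about support A:
Beam weight: 5.7 × 10 = 57 N down at 3.25 m → arm 3.25 m, τ = 57 × 3.25 = 185.2 N·m clockwise.
Load: 70 × 10 = 700 N down at 3.8 m → arm 3.8 m, τ = 700 × 3.8 = 2660 N·m clockwise.
Hanging mass: 28 × 10 = 280 N down at 1.4 m → arm 1.4 m, τ = 280 × 1.4 = 392 N·m clockwise.
Net load moment about support A = 3237 N·m clockwise.
Reaction R at support B is upward at 5.1 m, arm 5.1 m → moment R × 5.1 counterclockwise.
Στ = 0 ⇒ R × 5.1 = 3237 ⇒ R = 635 N.

R_B ≈ 635 N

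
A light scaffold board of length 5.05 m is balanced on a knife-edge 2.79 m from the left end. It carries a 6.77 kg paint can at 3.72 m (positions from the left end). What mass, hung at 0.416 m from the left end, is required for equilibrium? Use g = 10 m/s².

Choose the knife-edge (at 2.79 m from the left end) as the axis so the support reaction has zero arm there.
Paint can: 6.77 × 10 = 67.7 N down at 3.72 m → arm 0.93 m, τ = 67.7 × 0.93 = 62.96 N·m clockwise.
Net moment of known loads = 62.96 N·m clockwise.
An unknown mass m at 0.416 m has arm 2.374 m; its moment is m·g·2.374 counterclockwise.
Στ = 0 ⇒ m × 10 × 2.374 = 62.96 ⇒ m = 62.96 / (10 × 2.374) = 2.65 kg.

m ≈ 2.65 kg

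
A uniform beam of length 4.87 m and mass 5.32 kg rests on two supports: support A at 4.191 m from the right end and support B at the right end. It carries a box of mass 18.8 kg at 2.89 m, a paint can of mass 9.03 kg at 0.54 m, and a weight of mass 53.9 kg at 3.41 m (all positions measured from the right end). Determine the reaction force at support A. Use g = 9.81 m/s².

R_A ≈ 599 N

About support B:
Beam weight: 5.32 × 9.81 = 52.19 N down at 2.435 m → arm 2.435 m, τ = 52.19 × 2.435 = 127.1 N·m counterclockwise.
Box: 18.8 × 9.81 = 184.4 N down at 2.89 m → arm 2.89 m, τ = 184.4 × 2.89 = 532.9 N·m counterclockwise.
Paint can: 9.03 × 9.81 = 88.58 N down at 0.54 m → arm 0.54 m, τ = 88.58 × 0.54 = 47.83 N·m counterclockwise.
Weight: 53.9 × 9.81 = 528.8 N down at 3.41 m → arm 3.41 m, τ = 528.8 × 3.41 = 1803 N·m counterclockwise.
Net load moment about support B = 2511 N·m counterclockwise.
Reaction R at support A is upward at 4.191 m, arm 4.191 m → moment R × 4.191 clockwise.
For rotational equilibrium, R × 4.191 = 2511, so R = 599 N.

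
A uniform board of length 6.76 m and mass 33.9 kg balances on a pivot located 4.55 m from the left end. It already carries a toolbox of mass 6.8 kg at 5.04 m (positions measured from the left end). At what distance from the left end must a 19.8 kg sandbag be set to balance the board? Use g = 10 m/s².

x ≈ 6.38 m from the left end

About the pivot (at 4.55 m from the left end):
Beam weight: 33.9 × 10 = 339 N down at 3.38 m → arm 1.17 m, τ = 339 × 1.17 = 396.6 N·m counterclockwise.
Toolbox: 6.8 × 10 = 68 N down at 5.04 m → arm 0.49 m, τ = 68 × 0.49 = 33.32 N·m clockwise.
Net moment of existing loads = 363.3 N·m counterclockwise.
The sandbag weighs 19.8 × 10 = 198 N and must supply an equal clockwise moment, so its lever arm about the pivot is 363.3 / 198 = 1.83 m.
That puts it at 4.55 + 1.83 = 6.38 m from the left end.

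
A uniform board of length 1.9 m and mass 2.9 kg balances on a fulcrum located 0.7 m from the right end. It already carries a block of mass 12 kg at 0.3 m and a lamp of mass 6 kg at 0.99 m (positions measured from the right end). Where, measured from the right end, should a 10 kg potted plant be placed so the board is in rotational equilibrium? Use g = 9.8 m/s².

x ≈ 0.934 m from the right end

Choose the fulcrum (at 0.7 m from the right end) as the axis so the support reaction has zero arm there.
Beam weight: 2.9 × 9.8 = 28.42 N down at 0.95 m → arm 0.25 m, τ = 28.42 × 0.25 = 7.105 N·m counterclockwise.
Block: 12 × 9.8 = 117.6 N down at 0.3 m → arm 0.4 m, τ = 117.6 × 0.4 = 47.04 N·m clockwise.
Lamp: 6 × 9.8 = 58.8 N down at 0.99 m → arm 0.29 m, τ = 58.8 × 0.29 = 17.05 N·m counterclockwise.
Net moment of existing loads = 22.89 N·m clockwise.
The potted plant weighs 10 × 9.8 = 98 N and must supply an equal counterclockwise moment, so its lever arm about the fulcrum is 22.89 / 98 = 0.234 m.
That puts it at 0.7 + 0.234 = 0.934 m from the right end.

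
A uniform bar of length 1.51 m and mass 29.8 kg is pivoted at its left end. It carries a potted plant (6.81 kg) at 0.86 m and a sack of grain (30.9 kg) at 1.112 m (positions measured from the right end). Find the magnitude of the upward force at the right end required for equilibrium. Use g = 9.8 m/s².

F ≈ 255 N

Sum moments about the left end (the unknown pivot reaction has zero arm there).
Beam weight: 29.8 × 9.8 = 292 N down at 0.755 m → arm 0.755 m, τ = 292 × 0.755 = 220.5 N·m clockwise.
Potted plant: 6.81 × 9.8 = 66.74 N down at 0.86 m → arm 0.65 m, τ = 66.74 × 0.65 = 43.38 N·m clockwise.
Sack of grain: 30.9 × 9.8 = 302.8 N down at 1.112 m → arm 0.398 m, τ = 302.8 × 0.398 = 120.5 N·m clockwise.
Net moment of the loads = 384.4 N·m clockwise.
The upward force F acts at the right end, arm 1.51 m, giving F × 1.51 counterclockwise.
Balancing moments: F × 1.51 = 384.4, giving F = 384.4 / 1.51 = 255 N.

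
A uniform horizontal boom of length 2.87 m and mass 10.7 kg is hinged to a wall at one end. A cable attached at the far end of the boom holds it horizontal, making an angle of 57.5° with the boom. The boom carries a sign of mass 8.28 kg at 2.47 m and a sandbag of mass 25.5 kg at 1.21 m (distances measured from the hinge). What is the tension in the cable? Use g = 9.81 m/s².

T ≈ 270 N

About the hinge:
Beam weight: 10.7 × 9.81 = 105 N down at 1.435 m → arm 1.435 m, τ = 105 × 1.435 = 150.7 N·m clockwise.
Sign: 8.28 × 9.81 = 81.23 N down at 2.47 m → arm 2.47 m, τ = 81.23 × 2.47 = 200.6 N·m clockwise.
Sandbag: 25.5 × 9.81 = 250.2 N down at 1.21 m → arm 1.21 m, τ = 250.2 × 1.21 = 302.7 N·m clockwise.
Total clockwise load moment = 654 N·m.
The cable tension T acts at 2.87 m; only its component perpendicular to the boom, T sinθ, produces torque. sin 57.5° = 0.8434.
Στ = 0 ⇒ T × 2.87 × 0.8434 = 654 ⇒ T = 654 / 2.421 = 270 N.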